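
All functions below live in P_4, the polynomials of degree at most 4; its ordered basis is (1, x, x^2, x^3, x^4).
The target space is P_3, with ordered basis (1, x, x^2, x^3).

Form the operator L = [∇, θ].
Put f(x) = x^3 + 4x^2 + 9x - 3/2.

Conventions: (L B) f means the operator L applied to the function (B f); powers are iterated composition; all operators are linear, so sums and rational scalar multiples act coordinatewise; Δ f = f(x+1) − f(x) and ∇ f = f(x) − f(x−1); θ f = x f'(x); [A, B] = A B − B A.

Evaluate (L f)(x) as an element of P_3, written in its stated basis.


θ f = 3x^3 + 8x^2 + 9x
∇ θ f = 9x^2 + 7x + 4
∇ f = 3x^2 + 5x + 6
θ ∇ f = 6x^2 + 5x
[∇, θ] f = 3x^2 + 2x + 4

the image equals g(x) = 3x^2 + 2x + 4


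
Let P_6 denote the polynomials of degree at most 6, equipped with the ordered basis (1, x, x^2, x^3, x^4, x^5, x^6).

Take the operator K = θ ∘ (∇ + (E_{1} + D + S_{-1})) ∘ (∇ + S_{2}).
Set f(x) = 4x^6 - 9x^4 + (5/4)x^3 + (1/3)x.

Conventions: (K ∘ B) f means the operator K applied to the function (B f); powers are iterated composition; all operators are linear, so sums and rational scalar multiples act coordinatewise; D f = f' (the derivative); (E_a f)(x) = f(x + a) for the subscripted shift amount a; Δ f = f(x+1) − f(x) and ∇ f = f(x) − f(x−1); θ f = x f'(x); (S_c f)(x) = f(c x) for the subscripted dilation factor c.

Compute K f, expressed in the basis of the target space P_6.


∇ f = 24x^5 - 60x^4 + 44x^3 - (9/4)x^2 - (63/4)x + 79/12
S_{2} f = 256x^6 - 144x^4 + 10x^3 + (2/3)x
(∇ + S_{2}) f = 256x^6 + 24x^5 - 204x^4 + 54x^3 - (9/4)x^2 - (181/12)x + 79/12
∇ (∇ + S_{2}) f = 1536x^5 - 3720x^4 + 4064x^3 - 2214x^2 + (867/2)x + 79/6
E_{1} (∇ + S_{2}) f = 256x^6 + 1560x^5 + 3756x^4 + 4598x^3 + (12063/4)x^2 + (11789/12)x + 477/4
D (∇ + S_{2}) f = 1536x^5 + 120x^4 - 816x^3 + 162x^2 - (9/2)x - 181/12
S_{-1} (∇ + S_{2}) f = 256x^6 - 24x^5 - 204x^4 - 54x^3 - (9/4)x^2 + (181/12)x + 79/12
(E_{1} + D + S_{-1}) (∇ + S_{2}) f = 512x^6 + 3072x^5 + 3672x^4 + 3728x^3 + (6351/2)x^2 + 993x + 443/4
(∇ + (E_{1} + D + S_{-1})) (∇ + S_{2}) f = 512x^6 + 4608x^5 - 48x^4 + 7792x^3 + (1923/2)x^2 + (2853/2)x + 1487/12
θ (∇ + (E_{1} + D + S_{-1})) (∇ + S_{2}) f = 3072x^6 + 23040x^5 - 192x^4 + 23376x^3 + 1923x^2 + (2853/2)x

g(x) = 3072x^6 + 23040x^5 - 192x^4 + 23376x^3 + 1923x^2 + (2853/2)x


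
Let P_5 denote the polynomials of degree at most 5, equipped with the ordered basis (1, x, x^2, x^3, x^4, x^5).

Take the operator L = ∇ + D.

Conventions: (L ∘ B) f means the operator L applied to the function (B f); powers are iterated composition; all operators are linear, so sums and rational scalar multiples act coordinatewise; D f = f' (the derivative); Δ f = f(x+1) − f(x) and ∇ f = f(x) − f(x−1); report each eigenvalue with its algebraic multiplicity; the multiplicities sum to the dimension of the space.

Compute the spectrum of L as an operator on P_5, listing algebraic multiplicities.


image of 1: 0
image of x: 2
image of x^2: 4x - 1
image of x^3: 6x^2 - 3x + 1
image of x^4: 8x^3 - 6x^2 + 4x - 1
image of x^5: 10x^4 - 10x^3 + 10x^2 - 5x + 1
the matrix is upper triangular; its diagonal is (0, 0, 0, 0, 0, 0)
for a triangular matrix the eigenvalues are the diagonal entries, with algebraic multiplicity their repetition count

λ = 0 (multiplicity 6)


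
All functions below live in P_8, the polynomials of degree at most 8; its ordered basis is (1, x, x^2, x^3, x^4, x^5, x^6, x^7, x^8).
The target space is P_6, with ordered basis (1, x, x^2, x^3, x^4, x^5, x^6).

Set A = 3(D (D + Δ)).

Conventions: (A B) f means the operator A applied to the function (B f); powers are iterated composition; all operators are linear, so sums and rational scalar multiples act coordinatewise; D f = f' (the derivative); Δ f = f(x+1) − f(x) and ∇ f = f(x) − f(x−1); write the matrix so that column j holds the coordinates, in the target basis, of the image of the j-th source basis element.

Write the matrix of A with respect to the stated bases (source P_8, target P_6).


image of 1: 0
image of x: 0
image of x^2: 12
image of x^3: 36x + 9
image of x^4: 72x^2 + 36x + 12
image of x^5: 120x^3 + 90x^2 + 60x + 15
image of x^6: 180x^4 + 180x^3 + 180x^2 + 90x + 18
image of x^7: 252x^5 + 315x^4 + 420x^3 + 315x^2 + 126x + 21
image of x^8: 336x^6 + 504x^5 + 840x^4 + 840x^3 + 504x^2 + 168x + 24
each image's coordinates form column j of the matrix

the matrix is [[0, 0, 12, 9, 12, 15, 18, 21, 24]; [0, 0, 0, 36, 36, 60, 90, 126, 168]; [0, 0, 0, 0, 72, 90, 180, 315, 504]; [0, 0, 0, 0, 0, 120, 180, 420, 840]; [0, 0, 0, 0, 0, 0, 180, 315, 840]; [0, 0, 0, 0, 0, 0, 0, 252, 504]; [0, 0, 0, 0, 0, 0, 0, 0, 336]] (rows listed top to bottom)


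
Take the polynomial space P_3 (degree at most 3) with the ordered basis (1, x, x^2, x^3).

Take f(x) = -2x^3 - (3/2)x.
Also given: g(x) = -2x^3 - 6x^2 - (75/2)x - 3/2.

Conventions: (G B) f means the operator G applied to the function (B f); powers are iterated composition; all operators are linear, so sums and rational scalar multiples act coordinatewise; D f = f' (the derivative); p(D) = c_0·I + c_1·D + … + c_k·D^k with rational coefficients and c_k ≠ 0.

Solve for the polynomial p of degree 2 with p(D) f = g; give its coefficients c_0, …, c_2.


D^0 f = -2x^3 - (3/2)x
D^1 f = -6x^2 - 3/2
D^2 f = -12x
matching coefficients of g against c_0 f + c_1 Df + … from the top degree down determines the c_i
solution: c_0 = 1, c_1 = 1, c_2 = 3

p(D) = I + D + 3·D^2, i.e. c_0 = 1, c_1 = 1, c_2 = 3


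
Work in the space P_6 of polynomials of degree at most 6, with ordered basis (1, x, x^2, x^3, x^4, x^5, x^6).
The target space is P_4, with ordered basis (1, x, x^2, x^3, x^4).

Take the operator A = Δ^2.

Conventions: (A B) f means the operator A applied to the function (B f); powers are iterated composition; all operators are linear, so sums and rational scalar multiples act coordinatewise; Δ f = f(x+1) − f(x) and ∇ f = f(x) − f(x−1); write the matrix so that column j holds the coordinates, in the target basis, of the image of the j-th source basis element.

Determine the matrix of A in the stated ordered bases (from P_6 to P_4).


image of 1: 0
image of x: 0
image of x^2: 2
image of x^3: 6x + 6
image of x^4: 12x^2 + 24x + 14
image of x^5: 20x^3 + 60x^2 + 70x + 30
image of x^6: 30x^4 + 120x^3 + 210x^2 + 180x + 62
each image's coordinates form column j of the matrix

the matrix is [[0, 0, 2, 6, 14, 30, 62]; [0, 0, 0, 6, 24, 70, 180]; [0, 0, 0, 0, 12, 60, 210]; [0, 0, 0, 0, 0, 20, 120]; [0, 0, 0, 0, 0, 0, 30]] (rows listed top to bottom)


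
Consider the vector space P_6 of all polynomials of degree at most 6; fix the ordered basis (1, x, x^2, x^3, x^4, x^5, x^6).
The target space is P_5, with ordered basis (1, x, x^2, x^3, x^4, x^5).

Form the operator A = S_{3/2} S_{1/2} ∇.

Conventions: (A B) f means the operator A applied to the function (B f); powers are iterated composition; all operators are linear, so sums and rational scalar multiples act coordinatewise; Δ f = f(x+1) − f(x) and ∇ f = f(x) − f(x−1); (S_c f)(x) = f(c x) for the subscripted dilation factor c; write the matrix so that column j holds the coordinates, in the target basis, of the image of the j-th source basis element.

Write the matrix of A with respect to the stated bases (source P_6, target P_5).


the matrix is [[0, 1, -1, 1, -1, 1, -1]; [0, 0, 3/2, -9/4, 3, -15/4, 9/2]; [0, 0, 0, 27/16, -27/8, 45/8, -135/16]; [0, 0, 0, 0, 27/16, -135/32, 135/16]; [0, 0, 0, 0, 0, 405/256, -1215/256]; [0, 0, 0, 0, 0, 0, 729/512]] (rows listed top to bottom)

image of 1: 0
image of x: 1
image of x^2: (3/2)x - 1
image of x^3: (27/16)x^2 - (9/4)x + 1
image of x^4: (27/16)x^3 - (27/8)x^2 + 3x - 1
image of x^5: (405/256)x^4 - (135/32)x^3 + (45/8)x^2 - (15/4)x + 1
image of x^6: (729/512)x^5 - (1215/256)x^4 + (135/16)x^3 - (135/16)x^2 + (9/2)x - 1
each image's coordinates form column j of the matrix


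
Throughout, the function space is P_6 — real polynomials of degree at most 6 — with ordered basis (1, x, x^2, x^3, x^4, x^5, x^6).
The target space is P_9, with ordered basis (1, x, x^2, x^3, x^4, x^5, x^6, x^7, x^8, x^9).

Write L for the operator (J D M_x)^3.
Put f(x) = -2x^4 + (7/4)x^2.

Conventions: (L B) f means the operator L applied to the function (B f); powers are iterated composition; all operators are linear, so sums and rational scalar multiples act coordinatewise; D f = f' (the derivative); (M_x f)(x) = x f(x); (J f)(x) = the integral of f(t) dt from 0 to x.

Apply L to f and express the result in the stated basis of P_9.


the result is g(x) = -2x^7 + (7/4)x^5

M_x f = -2x^5 + (7/4)x^3
D M_x f = -10x^4 + (21/4)x^2
J D M_x f = -2x^5 + (7/4)x^3
M_x (J D M_x) f = -2x^6 + (7/4)x^4
D M_x (J D M_x) f = -12x^5 + 7x^3
J D M_x (J D M_x) f = -2x^6 + (7/4)x^4
M_x (J D M_x) (J D M_x) f = -2x^7 + (7/4)x^5
D M_x (J D M_x) (J D M_x) f = -14x^6 + (35/4)x^4
J D M_x (J D M_x) (J D M_x) f = -2x^7 + (7/4)x^5


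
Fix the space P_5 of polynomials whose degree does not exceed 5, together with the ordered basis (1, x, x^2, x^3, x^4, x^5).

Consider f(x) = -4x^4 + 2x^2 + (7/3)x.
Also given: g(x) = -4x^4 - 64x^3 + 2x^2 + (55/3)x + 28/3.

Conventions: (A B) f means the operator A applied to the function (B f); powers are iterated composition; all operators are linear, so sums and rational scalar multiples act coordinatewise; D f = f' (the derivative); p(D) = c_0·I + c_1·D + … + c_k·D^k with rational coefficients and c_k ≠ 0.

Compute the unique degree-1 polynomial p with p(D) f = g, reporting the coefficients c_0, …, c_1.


c_0 = 1, c_1 = 4

D^0 f = -4x^4 + 2x^2 + (7/3)x
D^1 f = -16x^3 + 4x + 7/3
matching coefficients of g against c_0 f + c_1 Df + … from the top degree down determines the c_i
solution: c_0 = 1, c_1 = 4


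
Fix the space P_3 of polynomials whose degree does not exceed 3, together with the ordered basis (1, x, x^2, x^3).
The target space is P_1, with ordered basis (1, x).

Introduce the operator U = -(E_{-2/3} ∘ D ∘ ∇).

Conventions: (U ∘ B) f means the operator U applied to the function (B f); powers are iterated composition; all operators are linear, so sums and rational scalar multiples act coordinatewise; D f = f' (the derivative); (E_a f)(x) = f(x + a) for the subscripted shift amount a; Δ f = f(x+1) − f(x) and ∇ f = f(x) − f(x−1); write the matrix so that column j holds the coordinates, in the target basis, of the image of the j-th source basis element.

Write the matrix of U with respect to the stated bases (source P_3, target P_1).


image of 1: 0
image of x: 0
image of x^2: -2
image of x^3: -6x + 7
each image's coordinates form column j of the matrix

the matrix is [[0, 0, -2, 7]; [0, 0, 0, -6]] (rows listed top to bottom)


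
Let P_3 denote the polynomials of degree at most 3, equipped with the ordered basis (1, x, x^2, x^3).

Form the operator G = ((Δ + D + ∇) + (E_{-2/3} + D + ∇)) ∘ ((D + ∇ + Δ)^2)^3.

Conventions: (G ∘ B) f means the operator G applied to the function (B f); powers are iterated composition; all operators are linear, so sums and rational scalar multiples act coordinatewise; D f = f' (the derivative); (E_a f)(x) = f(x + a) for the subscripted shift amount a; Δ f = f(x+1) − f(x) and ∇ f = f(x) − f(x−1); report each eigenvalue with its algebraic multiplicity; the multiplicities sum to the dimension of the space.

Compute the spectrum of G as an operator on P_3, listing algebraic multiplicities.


λ = 0 (multiplicity 4)

image of 1: 0
image of x: 0
image of x^2: 0
image of x^3: 0
the matrix is upper triangular; its diagonal is (0, 0, 0, 0)
for a triangular matrix the eigenvalues are the diagonal entries, with algebraic multiplicity their repetition count


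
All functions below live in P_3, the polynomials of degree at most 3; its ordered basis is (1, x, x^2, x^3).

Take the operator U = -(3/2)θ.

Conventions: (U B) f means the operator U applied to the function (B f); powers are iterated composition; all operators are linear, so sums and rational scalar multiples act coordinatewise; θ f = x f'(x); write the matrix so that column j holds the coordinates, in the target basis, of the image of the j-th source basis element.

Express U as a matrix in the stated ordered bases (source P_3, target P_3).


the matrix is [[0, 0, 0, 0]; [0, -3/2, 0, 0]; [0, 0, -3, 0]; [0, 0, 0, -9/2]] (rows listed top to bottom)

image of 1: 0
image of x: -(3/2)x
image of x^2: -3x^2
image of x^3: -(9/2)x^3
each image's coordinates form column j of the matrix


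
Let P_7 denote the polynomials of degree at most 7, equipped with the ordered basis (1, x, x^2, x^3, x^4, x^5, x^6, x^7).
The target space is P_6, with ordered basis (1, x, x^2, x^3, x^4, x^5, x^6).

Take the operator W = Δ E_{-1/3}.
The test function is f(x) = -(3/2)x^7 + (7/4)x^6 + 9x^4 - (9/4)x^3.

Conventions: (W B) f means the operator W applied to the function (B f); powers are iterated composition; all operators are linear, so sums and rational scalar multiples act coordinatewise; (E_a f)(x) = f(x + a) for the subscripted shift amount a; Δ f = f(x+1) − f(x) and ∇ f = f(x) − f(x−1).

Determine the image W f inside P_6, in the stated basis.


E_{-1/3} f = -(3/2)x^7 + (21/4)x^6 - 7x^5 + (499/36)x^4 - (583/36)x^3 + (235/27)x^2 - (2081/972)x + 16/81
Δ E_{-1/3} f = -(21/2)x^6 - (35/4)x^4 + (683/18)x^3 + (71/6)x^2 + (1109/108)x + 238/243

the result is g(x) = -(21/2)x^6 - (35/4)x^4 + (683/18)x^3 + (71/6)x^2 + (1109/108)x + 238/243


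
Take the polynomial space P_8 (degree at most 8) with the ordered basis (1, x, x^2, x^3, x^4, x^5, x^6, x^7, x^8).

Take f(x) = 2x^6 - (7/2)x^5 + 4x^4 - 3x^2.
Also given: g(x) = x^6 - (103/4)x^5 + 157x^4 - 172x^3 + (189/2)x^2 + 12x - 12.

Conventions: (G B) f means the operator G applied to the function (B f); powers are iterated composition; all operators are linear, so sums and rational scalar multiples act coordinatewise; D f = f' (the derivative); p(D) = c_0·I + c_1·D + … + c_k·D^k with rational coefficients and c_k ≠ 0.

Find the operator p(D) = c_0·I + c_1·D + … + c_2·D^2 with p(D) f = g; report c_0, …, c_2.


p(D) = (1/2)·I − 2·D + 2·D^2, i.e. c_0 = 1/2, c_1 = -2, c_2 = 2

D^0 f = 2x^6 - (7/2)x^5 + 4x^4 - 3x^2
D^1 f = 12x^5 - (35/2)x^4 + 16x^3 - 6x
D^2 f = 60x^4 - 70x^3 + 48x^2 - 6
matching coefficients of g against c_0 f + c_1 Df + … from the top degree down determines the c_i
solution: c_0 = 1/2, c_1 = -2, c_2 = 2


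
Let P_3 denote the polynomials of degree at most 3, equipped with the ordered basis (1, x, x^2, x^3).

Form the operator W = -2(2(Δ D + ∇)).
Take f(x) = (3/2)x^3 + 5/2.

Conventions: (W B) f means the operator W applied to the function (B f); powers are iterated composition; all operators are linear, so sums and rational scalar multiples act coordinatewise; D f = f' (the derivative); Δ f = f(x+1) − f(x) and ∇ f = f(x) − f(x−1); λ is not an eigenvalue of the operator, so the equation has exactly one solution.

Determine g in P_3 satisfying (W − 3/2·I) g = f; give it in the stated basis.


write g with unknown coordinates in the stated basis and equate coefficients in (W − 3/2·I) g = f
solving from the highest basis element down gives g = -x^3 + 8x^2 - (104/3)x + 721/9
check: W g = 12x^2 - 52x + 368/3
so W g − 3/2·g = (3/2)x^3 + 5/2 = f ✓

the result is g(x) = -x^3 + 8x^2 - (104/3)x + 721/9


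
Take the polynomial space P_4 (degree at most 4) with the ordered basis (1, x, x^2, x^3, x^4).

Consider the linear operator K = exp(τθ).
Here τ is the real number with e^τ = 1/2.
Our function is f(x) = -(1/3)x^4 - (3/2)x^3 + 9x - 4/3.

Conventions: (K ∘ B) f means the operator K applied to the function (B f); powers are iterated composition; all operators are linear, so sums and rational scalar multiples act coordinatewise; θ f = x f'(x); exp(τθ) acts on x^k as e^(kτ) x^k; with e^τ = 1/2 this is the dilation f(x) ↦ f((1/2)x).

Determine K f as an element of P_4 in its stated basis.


exp(τθ) x^k = e^(kτ) x^k; with e^τ = 1/2 this sends x^k to (1/2)^k x^k
x ↦ 1/2 x
x^3 ↦ 1/8 x^3
x^4 ↦ 1/16 x^4
applying this coordinatewise to f: exp(τθ) f = -(1/48)x^4 - (3/16)x^3 + (9/2)x - 4/3

the image equals g(x) = -(1/48)x^4 - (3/16)x^3 + (9/2)x - 4/3


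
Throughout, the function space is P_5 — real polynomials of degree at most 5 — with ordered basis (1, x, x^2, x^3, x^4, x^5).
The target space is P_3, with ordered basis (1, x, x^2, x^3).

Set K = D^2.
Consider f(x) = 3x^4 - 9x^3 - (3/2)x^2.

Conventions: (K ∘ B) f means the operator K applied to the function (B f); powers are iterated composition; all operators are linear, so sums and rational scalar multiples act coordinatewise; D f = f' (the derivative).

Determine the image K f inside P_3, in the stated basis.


D f = 12x^3 - 27x^2 - 3x
D D f = 36x^2 - 54x - 3

the result is g(x) = 36x^2 - 54x - 3


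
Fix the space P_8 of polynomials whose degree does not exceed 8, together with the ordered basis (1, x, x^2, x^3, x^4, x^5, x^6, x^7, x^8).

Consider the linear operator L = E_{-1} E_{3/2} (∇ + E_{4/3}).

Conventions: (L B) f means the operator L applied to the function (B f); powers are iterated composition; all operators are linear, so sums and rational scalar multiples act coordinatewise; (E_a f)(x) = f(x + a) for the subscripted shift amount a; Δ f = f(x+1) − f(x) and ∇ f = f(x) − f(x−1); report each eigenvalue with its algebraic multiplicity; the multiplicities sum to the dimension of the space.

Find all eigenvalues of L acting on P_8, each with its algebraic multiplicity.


image of 1: 1
image of x: x + 17/6
image of x^2: x^2 + (17/3)x + 121/36
image of x^3: x^3 + (17/2)x^2 + (121/12)x + 1385/216
image of x^4: x^4 + (34/3)x^3 + (121/6)x^2 + (1385/54)x + 14641/1296
image of x^5: x^5 + (85/6)x^4 + (605/18)x^3 + (6925/108)x^2 + (73205/1296)x + 161537/7776
image of x^6: x^6 + 17x^5 + (605/12)x^4 + (6925/54)x^3 + (73205/432)x^2 + (161537/1296)x + 1771561/46656
image of x^7: x^7 + (119/6)x^6 + (847/12)x^5 + (48475/216)x^4 + (512435/1296)x^3 + (1130759/2592)x^2 + (12400927/46656)x + 19491545/279936
image of x^8: x^8 + (68/3)x^7 + (847/9)x^6 + (9695/27)x^5 + (512435/648)x^4 + (1130759/972)x^3 + (12400927/11664)x^2 + (19491545/34992)x + 214358881/1679616
the matrix is upper triangular; its diagonal is (1, 1, 1, 1, 1, 1, 1, 1, 1)
for a triangular matrix the eigenvalues are the diagonal entries, with algebraic multiplicity their repetition count

λ = 1 (multiplicity 9)


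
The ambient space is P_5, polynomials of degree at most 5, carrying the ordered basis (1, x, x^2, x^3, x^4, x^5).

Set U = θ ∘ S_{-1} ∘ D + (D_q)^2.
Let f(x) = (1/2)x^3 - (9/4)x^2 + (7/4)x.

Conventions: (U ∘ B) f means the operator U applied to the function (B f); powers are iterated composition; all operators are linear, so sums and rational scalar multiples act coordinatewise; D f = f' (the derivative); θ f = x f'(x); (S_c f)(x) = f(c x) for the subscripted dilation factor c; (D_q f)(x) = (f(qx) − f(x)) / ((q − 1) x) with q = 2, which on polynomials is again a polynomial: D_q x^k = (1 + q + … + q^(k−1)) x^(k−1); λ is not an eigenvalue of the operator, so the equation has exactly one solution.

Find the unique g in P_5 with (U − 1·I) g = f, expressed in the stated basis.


g(x) = -(1/2)x^3 - (3/4)x^2 - (43/4)x - 9/4

write g with unknown coordinates in the stated basis and equate coefficients in (U − 1·I) g = f
solving from the highest basis element down gives g = -(1/2)x^3 - (3/4)x^2 - (43/4)x - 9/4
check: U g = -3x^2 - 9x - 9/4
so U g − 1·g = (1/2)x^3 - (9/4)x^2 + (7/4)x = f ✓


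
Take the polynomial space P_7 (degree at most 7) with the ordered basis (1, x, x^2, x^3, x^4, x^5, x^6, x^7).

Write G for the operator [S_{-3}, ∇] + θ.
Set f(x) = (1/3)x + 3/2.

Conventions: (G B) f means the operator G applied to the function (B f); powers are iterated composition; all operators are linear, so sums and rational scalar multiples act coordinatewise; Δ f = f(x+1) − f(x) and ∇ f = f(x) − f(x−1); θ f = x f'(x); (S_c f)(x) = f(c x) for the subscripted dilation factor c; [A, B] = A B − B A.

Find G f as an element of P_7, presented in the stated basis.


g(x) = (1/3)x + 4/3

∇ f = 1/3
S_{-3} ∇ f = 1/3
S_{-3} f = -x + 3/2
∇ S_{-3} f = -1
[S_{-3}, ∇] f = 4/3
θ f = (1/3)x
([S_{-3}, ∇] + θ) f = (1/3)x + 4/3


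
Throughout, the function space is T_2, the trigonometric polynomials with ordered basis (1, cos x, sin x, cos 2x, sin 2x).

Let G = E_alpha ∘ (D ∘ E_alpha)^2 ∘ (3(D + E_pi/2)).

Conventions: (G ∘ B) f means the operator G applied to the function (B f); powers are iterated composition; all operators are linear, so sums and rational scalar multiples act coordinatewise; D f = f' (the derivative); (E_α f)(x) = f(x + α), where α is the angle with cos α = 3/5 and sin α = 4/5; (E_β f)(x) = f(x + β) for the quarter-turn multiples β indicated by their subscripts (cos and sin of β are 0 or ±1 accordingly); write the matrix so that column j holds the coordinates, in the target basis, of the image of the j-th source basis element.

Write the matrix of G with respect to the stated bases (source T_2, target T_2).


image of 1: 0
image of cos x: (264/125)cos x - (702/125)sin x
image of sin x: (702/125)cos x + (264/125)sin x
image of cos 2x: -(106068/15625)cos 2x + (405624/15625)sin 2x
image of sin 2x: -(405624/15625)cos 2x - (106068/15625)sin 2x
each image's coordinates form column j of the matrix

the matrix is [[0, 0, 0, 0, 0]; [0, 264/125, 702/125, 0, 0]; [0, -702/125, 264/125, 0, 0]; [0, 0, 0, -106068/15625, -405624/15625]; [0, 0, 0, 405624/15625, -106068/15625]] (rows listed top to bottom)


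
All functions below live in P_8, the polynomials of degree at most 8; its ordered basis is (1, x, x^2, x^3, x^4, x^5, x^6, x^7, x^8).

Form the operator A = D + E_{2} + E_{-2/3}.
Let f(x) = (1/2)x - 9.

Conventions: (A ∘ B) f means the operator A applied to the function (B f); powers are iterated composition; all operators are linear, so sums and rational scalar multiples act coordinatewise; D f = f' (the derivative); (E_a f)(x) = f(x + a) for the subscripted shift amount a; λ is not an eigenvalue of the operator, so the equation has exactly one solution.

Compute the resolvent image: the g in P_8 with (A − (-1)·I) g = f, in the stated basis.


write g with unknown coordinates in the stated basis and equate coefficients in (A − (-1)·I) g = f
solving from the highest basis element down gives g = (1/6)x - 169/54
check: A g = (1/3)x - 317/54
so A g − (-1)·g = (1/2)x - 9 = f ✓

the image equals g(x) = (1/6)x - 169/54


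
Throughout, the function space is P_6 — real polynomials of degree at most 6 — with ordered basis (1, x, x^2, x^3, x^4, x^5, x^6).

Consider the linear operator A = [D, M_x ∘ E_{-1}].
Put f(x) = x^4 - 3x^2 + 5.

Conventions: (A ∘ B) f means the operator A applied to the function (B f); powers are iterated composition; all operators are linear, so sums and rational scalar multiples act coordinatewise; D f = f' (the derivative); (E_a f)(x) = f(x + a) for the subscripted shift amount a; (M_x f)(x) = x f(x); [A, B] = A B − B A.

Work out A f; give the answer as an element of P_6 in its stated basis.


E_{-1} f = x^4 - 4x^3 + 3x^2 + 2x + 3
M_x E_{-1} f = x^5 - 4x^4 + 3x^3 + 2x^2 + 3x
D (M_x ∘ E_{-1}) f = 5x^4 - 16x^3 + 9x^2 + 4x + 3
D f = 4x^3 - 6x
E_{-1} D f = 4x^3 - 12x^2 + 6x + 2
M_x E_{-1} D f = 4x^4 - 12x^3 + 6x^2 + 2x
[D, M_x ∘ E_{-1}] f = x^4 - 4x^3 + 3x^2 + 2x + 3

g(x) = x^4 - 4x^3 + 3x^2 + 2x + 3


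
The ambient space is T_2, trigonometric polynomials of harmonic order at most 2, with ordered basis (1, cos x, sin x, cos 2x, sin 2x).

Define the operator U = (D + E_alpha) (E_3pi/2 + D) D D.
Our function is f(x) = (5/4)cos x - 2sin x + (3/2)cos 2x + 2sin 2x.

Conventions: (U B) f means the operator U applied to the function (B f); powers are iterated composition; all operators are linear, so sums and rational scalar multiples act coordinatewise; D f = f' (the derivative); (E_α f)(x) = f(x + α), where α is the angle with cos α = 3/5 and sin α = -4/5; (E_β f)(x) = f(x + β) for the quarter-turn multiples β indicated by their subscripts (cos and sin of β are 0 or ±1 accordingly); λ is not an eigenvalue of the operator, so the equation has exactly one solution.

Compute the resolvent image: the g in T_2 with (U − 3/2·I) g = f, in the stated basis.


write g with unknown coordinates in the stated basis and equate coefficients in (U − 3/2·I) g = f
solving from the highest basis element down gives g = -(5/6)cos x + (4/3)sin x - (85/1469)cos 2x + (420/1469)sin 2x
check: U g = (2076/1469)cos 2x + (3568/1469)sin 2x
so U g − 3/2·g = (5/4)cos x - 2sin x + (3/2)cos 2x + 2sin 2x = f ✓

the result is g(x) = -(5/6)cos x + (4/3)sin x - (85/1469)cos 2x + (420/1469)sin 2x


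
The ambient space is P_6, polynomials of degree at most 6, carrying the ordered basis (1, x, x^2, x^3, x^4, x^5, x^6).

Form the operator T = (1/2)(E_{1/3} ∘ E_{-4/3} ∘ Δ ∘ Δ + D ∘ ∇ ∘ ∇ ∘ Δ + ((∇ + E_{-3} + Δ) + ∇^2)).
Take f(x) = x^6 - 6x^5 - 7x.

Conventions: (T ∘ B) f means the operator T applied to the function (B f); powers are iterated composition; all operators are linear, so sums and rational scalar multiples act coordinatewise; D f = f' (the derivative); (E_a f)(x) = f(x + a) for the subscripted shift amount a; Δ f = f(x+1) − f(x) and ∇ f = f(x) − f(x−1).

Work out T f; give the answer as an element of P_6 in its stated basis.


g(x) = (1/2)x^6 - 6x^5 + (225/2)x^4 - 700x^3 + (3675/2)x^2 - (5623/2)x + 1483

Δ f = 6x^5 - 15x^4 - 40x^3 - 45x^2 - 24x - 12
Δ Δ f = 30x^4 - 150x^2 - 240x - 118
E_{-4/3} Δ Δ f = 30x^4 - 160x^3 + 170x^2 - (1120/9)x + 814/27
E_{1/3} (E_{-4/3} ∘ Δ ∘ Δ) f = 30x^4 - 120x^3 + 30x^2 - 60x + 2
Δ f = 6x^5 - 15x^4 - 40x^3 - 45x^2 - 24x - 12
∇ Δ f = 30x^4 - 120x^3 + 30x^2 - 60x + 2
∇ ∇ Δ f = 120x^3 - 540x^2 + 540x - 240
D ∇ ∇ Δ f = 360x^2 - 1080x + 540
∇ f = 6x^5 - 45x^4 + 80x^3 - 75x^2 + 36x - 14
E_{-3} f = x^6 - 24x^5 + 225x^4 - 1080x^3 + 2835x^2 - 3895x + 2208
Δ f = 6x^5 - 15x^4 - 40x^3 - 45x^2 - 24x - 12
(∇ + E_{-3} + Δ) f = x^6 - 12x^5 + 165x^4 - 1040x^3 + 2715x^2 - 3883x + 2182
∇ f = 6x^5 - 45x^4 + 80x^3 - 75x^2 + 36x - 14
∇ ∇ f = 30x^4 - 240x^3 + 570x^2 - 600x + 242
((∇ + E_{-3} + Δ) + ∇^2) f = x^6 - 12x^5 + 195x^4 - 1280x^3 + 3285x^2 - 4483x + 2424
(E_{1/3} ∘ E_{-4/3} ∘ Δ ∘ Δ + D ∘ ∇ ∘ ∇ ∘ Δ + ((∇ + E_{-3} + Δ) + ∇^2)) f = x^6 - 12x^5 + 225x^4 - 1400x^3 + 3675x^2 - 5623x + 2966
((1/2)(E_{1/3} ∘ E_{-4/3} ∘ Δ ∘ Δ + D ∘ ∇ ∘ ∇ ∘ Δ + ((∇ + E_{-3} + Δ) + ∇^2))) f = (1/2)x^6 - 6x^5 + (225/2)x^4 - 700x^3 + (3675/2)x^2 - (5623/2)x + 1483


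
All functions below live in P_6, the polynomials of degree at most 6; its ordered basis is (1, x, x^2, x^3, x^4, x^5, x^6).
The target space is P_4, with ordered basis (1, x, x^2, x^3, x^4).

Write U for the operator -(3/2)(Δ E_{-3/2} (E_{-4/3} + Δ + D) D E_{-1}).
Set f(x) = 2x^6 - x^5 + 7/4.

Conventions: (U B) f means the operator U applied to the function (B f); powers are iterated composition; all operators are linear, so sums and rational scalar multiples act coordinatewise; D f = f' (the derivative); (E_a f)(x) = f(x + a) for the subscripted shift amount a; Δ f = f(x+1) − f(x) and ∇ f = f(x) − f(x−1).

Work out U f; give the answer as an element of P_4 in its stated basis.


g(x) = -90x^4 + 510x^3 - 2385x^2 + (41945/6)x - 548521/72

E_{-1} f = 2x^6 - 13x^5 + 35x^4 - 50x^3 + 40x^2 - 17x + 19/4
D E_{-1} f = 12x^5 - 65x^4 + 140x^3 - 150x^2 + 80x - 17
E_{-4/3} D E_{-1} f = 12x^5 - 145x^4 + 700x^3 - (15190/9)x^2 + (54880/27)x - 26411/27
Δ D E_{-1} f = 60x^4 - 140x^3 + 150x^2 - 80x + 17
D D E_{-1} f = 60x^4 - 260x^3 + 420x^2 - 300x + 80
(E_{-4/3} + Δ + D) D E_{-1} f = 12x^5 - 25x^4 + 300x^3 - (10060/9)x^2 + (44620/27)x - 23792/27
E_{-3/2} ((E_{-4/3} + Δ + D) D) E_{-1} f = 12x^5 - 115x^4 + 720x^3 - (57785/18)x^2 + (828595/108)x - 3069473/432
Δ E_{-3/2} ((E_{-4/3} + Δ + D) D) E_{-1} f = 60x^4 - 340x^3 + 1590x^2 - (41945/9)x + 548521/108
(-(3/2)(Δ E_{-3/2} (E_{-4/3} + Δ + D) D E_{-1})) f = -90x^4 + 510x^3 - 2385x^2 + (41945/6)x - 548521/72


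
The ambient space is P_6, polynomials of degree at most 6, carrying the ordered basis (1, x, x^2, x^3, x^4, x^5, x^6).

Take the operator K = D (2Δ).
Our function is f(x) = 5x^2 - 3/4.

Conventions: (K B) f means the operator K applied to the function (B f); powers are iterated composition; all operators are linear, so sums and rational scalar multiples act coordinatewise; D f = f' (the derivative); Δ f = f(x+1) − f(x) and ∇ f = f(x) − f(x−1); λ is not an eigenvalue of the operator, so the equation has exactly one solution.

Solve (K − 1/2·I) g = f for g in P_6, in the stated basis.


g(x) = -10x^2 - 157/2

write g with unknown coordinates in the stated basis and equate coefficients in (K − 1/2·I) g = f
solving from the highest basis element down gives g = -10x^2 - 157/2
check: K g = -40
so K g − 1/2·g = 5x^2 - 3/4 = f ✓


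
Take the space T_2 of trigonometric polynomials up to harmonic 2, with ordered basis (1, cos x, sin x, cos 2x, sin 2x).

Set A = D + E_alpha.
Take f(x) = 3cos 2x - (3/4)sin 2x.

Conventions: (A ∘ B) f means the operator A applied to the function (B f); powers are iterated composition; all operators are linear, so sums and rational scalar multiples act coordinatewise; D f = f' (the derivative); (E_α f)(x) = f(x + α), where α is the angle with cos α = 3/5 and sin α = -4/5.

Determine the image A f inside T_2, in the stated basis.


the result is g(x) = -(81/50)cos 2x - (291/100)sin 2x

D f = -(3/2)cos 2x - 6sin 2x
E_alpha f = -(3/25)cos 2x + (309/100)sin 2x
(D + E_alpha) f = -(81/50)cos 2x - (291/100)sin 2x


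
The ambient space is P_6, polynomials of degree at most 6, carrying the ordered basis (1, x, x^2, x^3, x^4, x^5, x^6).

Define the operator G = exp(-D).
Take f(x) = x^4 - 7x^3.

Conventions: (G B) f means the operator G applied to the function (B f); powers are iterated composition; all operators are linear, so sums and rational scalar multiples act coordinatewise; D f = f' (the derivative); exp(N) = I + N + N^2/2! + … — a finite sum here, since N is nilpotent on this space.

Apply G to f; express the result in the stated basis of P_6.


g(x) = x^4 - 11x^3 + 27x^2 - 25x + 8

order-1 term: -4x^3 + 21x^2
order-2 term: 6x^2 - 21x
order-3 term: -4x + 7
order-4 term: 1
the series for exp(-D) f terminates at order 4
exp(-D) f = x^4 - 11x^3 + 27x^2 - 25x + 8


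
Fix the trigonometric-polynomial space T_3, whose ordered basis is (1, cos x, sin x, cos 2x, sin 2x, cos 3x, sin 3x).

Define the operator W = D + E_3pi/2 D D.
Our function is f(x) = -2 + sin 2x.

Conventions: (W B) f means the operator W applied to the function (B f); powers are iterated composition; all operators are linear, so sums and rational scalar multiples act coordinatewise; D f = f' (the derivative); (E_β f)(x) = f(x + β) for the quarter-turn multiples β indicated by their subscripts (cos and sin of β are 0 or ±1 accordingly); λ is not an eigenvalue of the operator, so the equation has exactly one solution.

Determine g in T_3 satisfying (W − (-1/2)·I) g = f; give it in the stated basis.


the result is g(x) = -4 - (8/97)cos 2x + (18/97)sin 2x

write g with unknown coordinates in the stated basis and equate coefficients in (W − (-1/2)·I) g = f
solving from the highest basis element down gives g = -4 - (8/97)cos 2x + (18/97)sin 2x
check: W g = (4/97)cos 2x + (88/97)sin 2x
so W g − (-1/2)·g = -2 + sin 2x = f ✓


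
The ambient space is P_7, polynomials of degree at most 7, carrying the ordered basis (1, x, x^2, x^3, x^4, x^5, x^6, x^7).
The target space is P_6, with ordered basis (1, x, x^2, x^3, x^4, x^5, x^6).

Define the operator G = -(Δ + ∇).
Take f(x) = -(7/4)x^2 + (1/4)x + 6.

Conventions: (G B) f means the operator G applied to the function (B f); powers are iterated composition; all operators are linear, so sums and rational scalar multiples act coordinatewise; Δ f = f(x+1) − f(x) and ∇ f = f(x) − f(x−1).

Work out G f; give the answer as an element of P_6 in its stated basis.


the result is g(x) = 7x - 1/2

Δ f = -(7/2)x - 3/2
∇ f = -(7/2)x + 2
(Δ + ∇) f = -7x + 1/2
(-(Δ + ∇)) f = 7x - 1/2


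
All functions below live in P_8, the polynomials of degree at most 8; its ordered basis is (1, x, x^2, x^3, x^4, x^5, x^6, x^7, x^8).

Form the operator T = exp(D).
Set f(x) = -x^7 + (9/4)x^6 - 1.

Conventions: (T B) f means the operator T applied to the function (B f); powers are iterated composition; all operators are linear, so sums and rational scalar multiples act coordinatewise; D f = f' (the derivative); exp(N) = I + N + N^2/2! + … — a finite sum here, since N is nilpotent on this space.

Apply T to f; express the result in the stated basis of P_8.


order-1 term: -7x^6 + (27/2)x^5
order-2 term: -21x^5 + (135/4)x^4
order-3 term: -35x^4 + 45x^3
order-4 term: -35x^3 + (135/4)x^2
order-5 term: -21x^2 + (27/2)x
order-6 term: -7x + 9/4
order-7 term: -1
the series for exp(D) f terminates at order 7
exp(D) f = -x^7 - (19/4)x^6 - (15/2)x^5 - (5/4)x^4 + 10x^3 + (51/4)x^2 + (13/2)x + 1/4

g(x) = -x^7 - (19/4)x^6 - (15/2)x^5 - (5/4)x^4 + 10x^3 + (51/4)x^2 + (13/2)x + 1/4


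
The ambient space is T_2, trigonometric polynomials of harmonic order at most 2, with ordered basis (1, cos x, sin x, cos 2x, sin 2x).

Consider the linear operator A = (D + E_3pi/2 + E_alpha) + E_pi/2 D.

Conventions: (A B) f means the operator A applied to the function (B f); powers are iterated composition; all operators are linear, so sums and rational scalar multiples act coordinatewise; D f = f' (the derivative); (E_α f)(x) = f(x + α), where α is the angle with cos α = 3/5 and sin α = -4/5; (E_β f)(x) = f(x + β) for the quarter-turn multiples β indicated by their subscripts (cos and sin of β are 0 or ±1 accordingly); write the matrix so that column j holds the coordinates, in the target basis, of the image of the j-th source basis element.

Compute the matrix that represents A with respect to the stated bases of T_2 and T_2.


image of 1: 2
image of cos x: -(2/5)cos x + (4/5)sin x
image of sin x: -(4/5)cos x - (2/5)sin x
image of cos 2x: -(32/25)cos 2x + (24/25)sin 2x
image of sin 2x: -(24/25)cos 2x - (32/25)sin 2x
each image's coordinates form column j of the matrix

the matrix is [[2, 0, 0, 0, 0]; [0, -2/5, -4/5, 0, 0]; [0, 4/5, -2/5, 0, 0]; [0, 0, 0, -32/25, -24/25]; [0, 0, 0, 24/25, -32/25]] (rows listed top to bottom)


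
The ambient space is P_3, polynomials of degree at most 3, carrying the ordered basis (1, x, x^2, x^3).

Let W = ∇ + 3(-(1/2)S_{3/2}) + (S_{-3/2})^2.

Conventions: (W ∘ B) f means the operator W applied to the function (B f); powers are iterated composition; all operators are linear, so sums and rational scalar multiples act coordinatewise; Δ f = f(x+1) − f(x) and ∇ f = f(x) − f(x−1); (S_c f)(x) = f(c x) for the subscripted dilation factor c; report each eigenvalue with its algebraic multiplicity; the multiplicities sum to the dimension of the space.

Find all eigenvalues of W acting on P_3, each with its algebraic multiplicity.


λ = -1/2 (multiplicity 1), λ = 0 (multiplicity 1), λ = 27/16 (multiplicity 1), λ = 405/64 (multiplicity 1)

image of 1: -1/2
image of x: 1
image of x^2: (27/16)x^2 + 2x - 1
image of x^3: (405/64)x^3 + 3x^2 - 3x + 1
the matrix is upper triangular; its diagonal is (-1/2, 0, 27/16, 405/64)
for a triangular matrix the eigenvalues are the diagonal entries, with algebraic multiplicity their repetition count


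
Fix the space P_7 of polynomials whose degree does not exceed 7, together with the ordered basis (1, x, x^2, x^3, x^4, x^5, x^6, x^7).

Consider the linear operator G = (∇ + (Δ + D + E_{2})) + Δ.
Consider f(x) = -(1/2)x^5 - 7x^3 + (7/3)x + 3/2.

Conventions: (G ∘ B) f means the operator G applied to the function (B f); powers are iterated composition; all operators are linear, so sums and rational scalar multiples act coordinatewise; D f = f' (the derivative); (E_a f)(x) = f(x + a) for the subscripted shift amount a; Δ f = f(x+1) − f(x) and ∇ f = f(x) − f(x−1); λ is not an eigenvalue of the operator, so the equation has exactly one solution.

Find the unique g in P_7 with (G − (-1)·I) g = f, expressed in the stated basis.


write g with unknown coordinates in the stated basis and equate coefficients in (G − (-1)·I) g = f
solving from the highest basis element down gives g = -(1/4)x^5 + (15/4)x^4 - (169/4)x^3 + (1351/4)x^2 - (5341/3)x + 18809/4
check: G g = -(1/4)x^5 - (15/4)x^4 + (141/4)x^3 - (1351/4)x^2 + (5348/3)x - 18803/4
so G g − (-1)·g = -(1/2)x^5 - 7x^3 + (7/3)x + 3/2 = f ✓

the result is g(x) = -(1/4)x^5 + (15/4)x^4 - (169/4)x^3 + (1351/4)x^2 - (5341/3)x + 18809/4


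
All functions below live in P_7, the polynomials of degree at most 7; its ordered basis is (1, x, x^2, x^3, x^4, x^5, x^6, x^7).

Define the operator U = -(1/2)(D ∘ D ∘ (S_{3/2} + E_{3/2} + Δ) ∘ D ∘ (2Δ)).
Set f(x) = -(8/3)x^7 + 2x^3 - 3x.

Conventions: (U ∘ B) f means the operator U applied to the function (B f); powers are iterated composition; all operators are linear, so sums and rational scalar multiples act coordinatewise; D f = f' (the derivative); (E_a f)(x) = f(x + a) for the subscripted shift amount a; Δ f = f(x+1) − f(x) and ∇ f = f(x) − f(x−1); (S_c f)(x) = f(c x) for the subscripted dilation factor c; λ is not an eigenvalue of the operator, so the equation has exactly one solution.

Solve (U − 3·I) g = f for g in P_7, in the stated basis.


g(x) = (8/9)x^7 - (19256/9)x^3 - 4130x^2 - (48431/9)x - 9380/3

write g with unknown coordinates in the stated basis and equate coefficients in (U − 3·I) g = f
solving from the highest basis element down gives g = (8/9)x^7 - (19256/9)x^3 - 4130x^2 - (48431/9)x - 9380/3
check: U g = -(19250/3)x^3 - 12390x^2 - (48440/3)x - 9380
so U g − 3·g = -(8/3)x^7 + 2x^3 - 3x = f ✓


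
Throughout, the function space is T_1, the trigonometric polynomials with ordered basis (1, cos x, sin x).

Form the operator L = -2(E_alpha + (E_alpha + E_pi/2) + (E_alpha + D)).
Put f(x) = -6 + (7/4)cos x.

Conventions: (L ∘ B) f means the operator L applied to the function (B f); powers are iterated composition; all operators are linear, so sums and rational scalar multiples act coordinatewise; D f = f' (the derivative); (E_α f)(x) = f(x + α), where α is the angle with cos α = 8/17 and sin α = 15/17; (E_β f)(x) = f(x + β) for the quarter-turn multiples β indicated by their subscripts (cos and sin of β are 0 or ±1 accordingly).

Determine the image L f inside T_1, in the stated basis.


E_alpha f = -6 + (14/17)cos x - (105/68)sin x
E_alpha f = -6 + (14/17)cos x - (105/68)sin x
E_pi/2 f = -6 - (7/4)sin x
(E_alpha + E_pi/2) f = -12 + (14/17)cos x - (56/17)sin x
E_alpha f = -6 + (14/17)cos x - (105/68)sin x
D f = -(7/4)sin x
(E_alpha + D) f = -6 + (14/17)cos x - (56/17)sin x
(E_alpha + (E_alpha + E_pi/2) + (E_alpha + D)) f = -24 + (42/17)cos x - (553/68)sin x
(-2(E_alpha + (E_alpha + E_pi/2) + (E_alpha + D))) f = 48 - (84/17)cos x + (553/34)sin x

g(x) = 48 - (84/17)cos x + (553/34)sin x


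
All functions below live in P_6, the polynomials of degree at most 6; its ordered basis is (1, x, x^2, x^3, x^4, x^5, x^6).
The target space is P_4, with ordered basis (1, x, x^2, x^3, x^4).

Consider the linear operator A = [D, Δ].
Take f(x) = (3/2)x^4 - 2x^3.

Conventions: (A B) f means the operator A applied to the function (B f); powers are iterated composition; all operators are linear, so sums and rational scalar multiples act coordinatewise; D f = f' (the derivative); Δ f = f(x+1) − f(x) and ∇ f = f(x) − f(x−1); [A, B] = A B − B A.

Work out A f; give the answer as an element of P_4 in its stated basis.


Δ f = 6x^3 + 3x^2 - 1/2
D Δ f = 18x^2 + 6x
D f = 6x^3 - 6x^2
Δ D f = 18x^2 + 6x
[D, Δ] f = 0

the image equals g(x) = 0


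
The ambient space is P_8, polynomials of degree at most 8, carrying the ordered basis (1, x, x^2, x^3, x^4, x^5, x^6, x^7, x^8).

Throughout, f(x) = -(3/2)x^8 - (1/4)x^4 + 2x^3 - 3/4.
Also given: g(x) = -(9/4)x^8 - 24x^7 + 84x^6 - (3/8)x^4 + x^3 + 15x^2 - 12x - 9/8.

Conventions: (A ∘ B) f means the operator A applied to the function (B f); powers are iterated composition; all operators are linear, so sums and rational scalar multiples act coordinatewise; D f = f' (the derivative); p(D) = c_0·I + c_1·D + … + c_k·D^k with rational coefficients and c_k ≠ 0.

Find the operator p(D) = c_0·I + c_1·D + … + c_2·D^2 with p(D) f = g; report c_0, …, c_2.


c_0 = 3/2, c_1 = 2, c_2 = -1

D^0 f = -(3/2)x^8 - (1/4)x^4 + 2x^3 - 3/4
D^1 f = -12x^7 - x^3 + 6x^2
D^2 f = -84x^6 - 3x^2 + 12x
matching coefficients of g against c_0 f + c_1 Df + … from the top degree down determines the c_i
solution: c_0 = 3/2, c_1 = 2, c_2 = -1
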